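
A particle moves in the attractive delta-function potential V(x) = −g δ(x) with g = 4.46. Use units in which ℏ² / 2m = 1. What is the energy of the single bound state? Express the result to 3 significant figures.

The bound state is ψ(x) = √κ e^{−κ|x|}. The derivative jump ψ'(0⁺) − ψ'(0⁻) = −(2mg/ℏ²)ψ(0) fixes κ = mg/ℏ² = 2.230.
Then E = −ℏ²κ²/(2m) = −mg²/(2ℏ²) = -4.973.

E = -4.97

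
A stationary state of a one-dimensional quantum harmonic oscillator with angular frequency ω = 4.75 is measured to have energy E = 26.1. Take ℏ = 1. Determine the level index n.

E_n = ℏω(n + ½) ⇒ n = E/(ℏω) − ½ = 26.1/4.75 − 0.5 = 4.995 → n = 5.

n = 5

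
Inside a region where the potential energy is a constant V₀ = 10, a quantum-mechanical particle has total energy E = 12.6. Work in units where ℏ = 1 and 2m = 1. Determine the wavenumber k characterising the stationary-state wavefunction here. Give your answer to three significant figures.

k = 1.61

With E > V₀ the solution is oscillatory, ψ ∝ e^{±ikx} with k = √(2m(E − V₀))/ℏ.
k = √(2 × 0.5 × 2.6) = 1.612.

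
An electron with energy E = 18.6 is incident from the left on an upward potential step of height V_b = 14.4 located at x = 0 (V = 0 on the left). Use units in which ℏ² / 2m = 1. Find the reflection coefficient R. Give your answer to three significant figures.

R = 0.127

The wavenumbers are k₁ = √(2mE)/ℏ = 4.313 on the left and k₂ = √(2m(E − V_b))/ℏ = 2.049 on the right.
Continuity of ψ and ψ′ at the step yields the reflection amplitude r = (k₁ − k₂)/(k₁ + k₂) = 0.3558; thus R = |r|² = 0.1266, T = 0.8734.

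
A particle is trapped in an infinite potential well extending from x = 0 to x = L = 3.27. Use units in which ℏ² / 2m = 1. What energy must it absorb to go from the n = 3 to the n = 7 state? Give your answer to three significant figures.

ΔE = 36.9

E_n = n²π²ℏ²/(2mL²), so ΔE = (7² − 3²) π²ℏ²/(2mL²).
ΔE = 40 × π² / (2 × 0.5 × 3.27²) = 36.92.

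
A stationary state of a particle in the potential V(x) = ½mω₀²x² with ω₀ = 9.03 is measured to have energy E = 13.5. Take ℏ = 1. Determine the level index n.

n = 1

Invert E_n = (n + ½)ℏω₀: n = E/ℏω₀ − ½ = 0.995, so n = 1.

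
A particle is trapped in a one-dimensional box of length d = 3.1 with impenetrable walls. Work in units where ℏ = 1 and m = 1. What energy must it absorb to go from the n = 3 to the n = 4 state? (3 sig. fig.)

ΔE = 3.59

E_n = n²π²ℏ²/(2md²), so ΔE = (4² − 3²) π²ℏ²/(2md²).
ΔE = 7 × π² / (2 × 1 × 3.1²) = 3.595.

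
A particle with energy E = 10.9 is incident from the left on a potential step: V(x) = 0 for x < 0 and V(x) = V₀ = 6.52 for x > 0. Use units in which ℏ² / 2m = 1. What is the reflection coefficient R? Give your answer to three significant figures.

R = 0.0502

The wavenumbers are k₁ = √(2mE)/ℏ = 3.302 on the left and k₂ = √(2m(E − V₀))/ℏ = 2.093 on the right.
Continuity of ψ and ψ′ at the step yields the reflection amplitude r = (k₁ − k₂)/(k₁ + k₂) = 0.2241; thus R = |r|² = 0.05020, T = 0.9498.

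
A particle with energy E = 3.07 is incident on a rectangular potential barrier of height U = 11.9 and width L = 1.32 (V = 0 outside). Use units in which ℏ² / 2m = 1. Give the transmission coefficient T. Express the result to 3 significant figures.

Since E < U the interior solution is evanescent with decay constant κ = √(2m(U − E))/ℏ = 2.972.
κL = 3.922, sinh(κL) = 25.25.
The exact tunnelling result is T⁻¹ = 1 + U² sinh²(κL) / [4E(U − E)] = 833.7, so T = 0.00120.

T = 0.00120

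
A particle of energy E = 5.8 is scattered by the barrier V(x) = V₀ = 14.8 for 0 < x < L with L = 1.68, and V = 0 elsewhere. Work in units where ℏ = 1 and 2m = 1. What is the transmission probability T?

T = 0.000160

Since E < V₀ the interior solution is evanescent with decay constant κ = √(2m(V₀ − E))/ℏ = 3.000.
κL = 5.040, sinh(κL) = 77.23.
The exact tunnelling result is T⁻¹ = 1 + V₀² sinh²(κL) / [4E(V₀ − E)] = 6258, so T = 0.000160.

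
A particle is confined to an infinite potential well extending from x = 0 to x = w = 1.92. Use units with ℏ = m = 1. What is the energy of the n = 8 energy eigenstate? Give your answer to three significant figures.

Requiring ψ(0) = ψ(w) = 0 quantises k = nπ/w, hence E_n = ℏ²k²/2m = n²π²ℏ²/(2mw²).
E_8 = 8² × π² / (2 × 1 × 1.92²) = 85.67.

E = 85.7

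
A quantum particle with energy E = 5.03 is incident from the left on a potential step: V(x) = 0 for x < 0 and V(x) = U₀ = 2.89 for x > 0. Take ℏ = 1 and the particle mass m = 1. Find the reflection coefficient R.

R = 0.0443

The wavenumbers are k₁ = √(2mE)/ℏ = 3.172 on the left and k₂ = √(2m(E − U₀))/ℏ = 2.069 on the right.
Matching ψ and ψ′ at x = 0 gives r = (k₁ − k₂)/(k₁ + k₂), so R = r² = 0.04429 and T = 1 − R = 0.9557.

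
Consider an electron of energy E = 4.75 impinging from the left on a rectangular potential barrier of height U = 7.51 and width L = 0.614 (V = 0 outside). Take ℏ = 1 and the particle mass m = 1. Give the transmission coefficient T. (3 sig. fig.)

T = 0.189

E < U: inside the barrier ψ ∝ e^{±κx} with κ = √(2m(U − E))/ℏ = 2.349.
κL = 1.443, sinh(κL) = 1.998.
The exact tunnelling result is T⁻¹ = 1 + U² sinh²(κL) / [4E(U − E)] = 5.292, so T = 0.189.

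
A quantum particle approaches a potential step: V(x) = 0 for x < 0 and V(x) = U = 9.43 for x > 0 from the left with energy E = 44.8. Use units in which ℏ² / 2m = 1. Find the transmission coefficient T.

T = 0.997

The wavenumbers are k₁ = √(2mE)/ℏ = 6.693 on the left and k₂ = √(2m(E − U))/ℏ = 5.947 on the right.
Matching ψ and ψ′ at x = 0 gives r = (k₁ − k₂)/(k₁ + k₂), so R = r² = 0.003483 and T = 1 − R = 0.9965.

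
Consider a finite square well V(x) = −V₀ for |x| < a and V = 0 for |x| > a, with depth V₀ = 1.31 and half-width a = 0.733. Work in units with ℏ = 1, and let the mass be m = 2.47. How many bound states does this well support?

N = 2

Define the well-strength parameter z₀ = (a/ℏ)√(2mV₀) = 0.733 × √(2·2.47·1.31) = 1.865.
The even/odd transcendental equations gain one root per π/2 in z₀, giving N = 1 + ⌊2z₀/π⌋ = 1 + ⌊1.187⌋ = 2.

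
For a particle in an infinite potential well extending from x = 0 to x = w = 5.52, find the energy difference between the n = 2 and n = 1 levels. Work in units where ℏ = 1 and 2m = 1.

E_n = n²π²ℏ²/(2mw²), so ΔE = (2² − 1²) π²ℏ²/(2mw²).
ΔE = 3 × π² / (2 × 0.5 × 5.52²) = 0.9717.

ΔE = 0.972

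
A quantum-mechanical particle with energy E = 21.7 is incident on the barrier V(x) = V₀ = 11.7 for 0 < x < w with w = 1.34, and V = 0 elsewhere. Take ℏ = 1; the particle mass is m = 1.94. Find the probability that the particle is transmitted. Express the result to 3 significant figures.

T = 0.891

Above the barrier the interior wavenumber is k₂ = √(2m(E − V₀))/ℏ = 6.229, giving phase k₂w = 8.347.
T = [1 + V₀² sin²(k₂w) / (4E(E − V₀))]⁻¹ = 1/1.122 = 0.891.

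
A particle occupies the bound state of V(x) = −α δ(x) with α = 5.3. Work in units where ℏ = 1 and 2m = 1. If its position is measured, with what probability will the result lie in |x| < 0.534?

The normalised bound state is ψ = √κ e^{−κ|x|} with κ = mα/ℏ² = 2.650.
P(|x| < d) = ∫_{−d}^{d} κ e^{−2κ|x|} dx = 1 − e^{−2κd} = 1 − e^{−2.830} = 0.9410.

P = 0.941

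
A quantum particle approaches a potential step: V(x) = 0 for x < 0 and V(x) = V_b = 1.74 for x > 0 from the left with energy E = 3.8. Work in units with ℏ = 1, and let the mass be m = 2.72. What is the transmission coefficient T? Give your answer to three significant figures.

On each side the TISE gives plane waves with k = √(2m(E − V))/ℏ: k₁ = √(2·2.72·3.8) = 4.547, k₂ = √(2·2.72·2.06) = 3.348.
Continuity of ψ and ψ′ at the step yields the reflection amplitude r = (k₁ − k₂)/(k₁ + k₂) = 0.1519; thus R = |r|² = 0.02307, T = 0.9769.

T = 0.977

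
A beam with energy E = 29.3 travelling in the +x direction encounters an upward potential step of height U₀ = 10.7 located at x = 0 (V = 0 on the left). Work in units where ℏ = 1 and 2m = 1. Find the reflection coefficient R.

On each side the TISE gives plane waves with k = √(2m(E − V))/ℏ: k₁ = √(2·½·29.3) = 5.413, k₂ = √(2·½·18.6) = 4.313.
Continuity of ψ and ψ′ at the step yields the reflection amplitude r = (k₁ − k₂)/(k₁ + k₂) = 0.1131; thus R = |r|² = 0.01280, T = 0.9872.

R = 0.0128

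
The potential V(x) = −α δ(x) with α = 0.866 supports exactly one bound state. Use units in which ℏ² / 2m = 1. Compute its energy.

E = -0.187

For x ≠ 0 the bound state is ψ ∝ e^{−κ|x|}; integrating the TISE across the delta gives the cusp condition 2κ = 2mα/ℏ², so κ = 0.4330.
Then E = −ℏ²κ²/(2m) = −mα²/(2ℏ²) = -0.1875.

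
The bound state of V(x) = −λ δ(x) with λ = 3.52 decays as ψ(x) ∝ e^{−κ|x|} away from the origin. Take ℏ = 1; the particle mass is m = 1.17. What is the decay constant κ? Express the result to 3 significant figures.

Integrating the TISE across x = 0 gives the cusp condition ψ'(0⁺) − ψ'(0⁻) = −(2mλ/ℏ²)ψ(0).
With ψ ∝ e^{−κ|x|} this yields −2κ = −2mλ/ℏ², so κ = mλ/ℏ² = 4.118.

κ = 4.12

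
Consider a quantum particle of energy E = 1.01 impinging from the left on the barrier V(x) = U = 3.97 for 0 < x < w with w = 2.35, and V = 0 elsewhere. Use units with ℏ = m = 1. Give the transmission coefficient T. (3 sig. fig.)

E < U: inside the barrier ψ ∝ e^{±κx} with κ = √(2m(U − E))/ℏ = 2.433.
κw = 5.718, sinh(κw) = 152.1.
Matching ψ, ψ′ at both faces gives T = [1 + U² sinh²(κw) / (4E(U − E))]⁻¹ = 1/30500 = 0.0000328.

T = 0.0000328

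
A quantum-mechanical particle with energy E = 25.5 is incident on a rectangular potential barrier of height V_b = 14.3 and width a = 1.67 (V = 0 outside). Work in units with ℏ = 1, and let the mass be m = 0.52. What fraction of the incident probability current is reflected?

R = 0.0516

Above the barrier the interior wavenumber is k₂ = √(2m(E − V_b))/ℏ = 3.413, giving phase k₂a = 5.700.
Matching at both interfaces gives T⁻¹ = 1 + V_b² sin²(k₂a) / [4E(E − V_b)] = 1.054, hence T = 0.948.
R = 1 − T = 0.0516.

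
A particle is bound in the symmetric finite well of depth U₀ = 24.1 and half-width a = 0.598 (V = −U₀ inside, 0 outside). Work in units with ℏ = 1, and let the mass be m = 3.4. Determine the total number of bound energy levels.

N = 5

Define the well-strength parameter z₀ = (a/ℏ)√(2mU₀) = 0.598 × √(2·3.4·24.1) = 7.655.
The even/odd transcendental equations gain one root per π/2 in z₀, giving N = 1 + ⌊2z₀/π⌋ = 1 + ⌊4.874⌋ = 5.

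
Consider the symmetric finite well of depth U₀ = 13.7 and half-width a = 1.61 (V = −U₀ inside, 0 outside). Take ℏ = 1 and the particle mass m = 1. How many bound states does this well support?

Define the well-strength parameter z₀ = (a/ℏ)√(2mU₀) = 1.61 × √(2·1·13.7) = 8.428.
The even/odd transcendental equations gain one root per π/2 in z₀, giving N = 1 + ⌊2z₀/π⌋ = 1 + ⌊5.365⌋ = 6.

N = 6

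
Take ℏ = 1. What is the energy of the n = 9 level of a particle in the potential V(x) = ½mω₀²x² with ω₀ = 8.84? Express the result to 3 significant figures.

The oscillator eigenvalues are E_n = ℏω₀(n + ½), so E_9 = 8.84 × 9.5 = 83.98.

E = 84.0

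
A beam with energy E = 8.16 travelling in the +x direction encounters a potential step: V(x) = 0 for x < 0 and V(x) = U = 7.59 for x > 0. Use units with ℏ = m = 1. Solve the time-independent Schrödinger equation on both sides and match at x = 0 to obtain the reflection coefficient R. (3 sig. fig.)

On each side the TISE gives plane waves with k = √(2m(E − V))/ℏ: k₁ = √(2·1·8.16) = 4.040, k₂ = √(2·1·0.57) = 1.068.
Matching ψ and ψ′ at x = 0 gives r = (k₁ − k₂)/(k₁ + k₂), so R = r² = 0.3386 and T = 1 − R = 0.6614.

R = 0.339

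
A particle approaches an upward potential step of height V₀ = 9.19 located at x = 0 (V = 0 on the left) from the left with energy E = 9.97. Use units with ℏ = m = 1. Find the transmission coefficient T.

T = 0.683

The wavenumbers are k₁ = √(2mE)/ℏ = 4.465 on the left and k₂ = √(2m(E − V₀))/ℏ = 1.249 on the right.
Continuity of ψ and ψ′ at the step yields the reflection amplitude r = (k₁ − k₂)/(k₁ + k₂) = 0.5629; thus R = |r|² = 0.3168, T = 0.6832.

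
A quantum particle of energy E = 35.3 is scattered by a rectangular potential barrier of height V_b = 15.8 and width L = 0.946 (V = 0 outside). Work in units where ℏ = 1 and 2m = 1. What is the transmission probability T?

T = 0.937

E > V_b: inside the barrier k₂ = √(2m(E − V_b))/ℏ = 4.416, k₂L = 4.177.
Matching at both interfaces gives T⁻¹ = 1 + V_b² sin²(k₂L) / [4E(E − V_b)] = 1.067, hence T = 0.937.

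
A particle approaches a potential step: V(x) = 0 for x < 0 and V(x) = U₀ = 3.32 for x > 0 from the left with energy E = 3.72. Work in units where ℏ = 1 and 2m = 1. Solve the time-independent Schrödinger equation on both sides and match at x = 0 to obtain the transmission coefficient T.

On each side the TISE gives plane waves with k = √(2m(E − V))/ℏ: k₁ = √(2·½·3.72) = 1.929, k₂ = √(2·½·0.4) = 0.6325.
Matching ψ and ψ′ at x = 0 gives r = (k₁ − k₂)/(k₁ + k₂), so R = r² = 0.2562 and T = 1 − R = 0.7438.

T = 0.744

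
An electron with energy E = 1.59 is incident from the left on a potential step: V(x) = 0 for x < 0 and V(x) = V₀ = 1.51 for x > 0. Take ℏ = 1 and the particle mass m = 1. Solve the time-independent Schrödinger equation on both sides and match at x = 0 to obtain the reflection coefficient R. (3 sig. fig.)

On each side the TISE gives plane waves with k = √(2m(E − V))/ℏ: k₁ = √(2·1·1.59) = 1.783, k₂ = √(2·1·0.08) = 0.4000.
Continuity of ψ and ψ′ at the step yields the reflection amplitude r = (k₁ − k₂)/(k₁ + k₂) = 0.6336; thus R = |r|² = 0.4014, T = 0.5986.

R = 0.401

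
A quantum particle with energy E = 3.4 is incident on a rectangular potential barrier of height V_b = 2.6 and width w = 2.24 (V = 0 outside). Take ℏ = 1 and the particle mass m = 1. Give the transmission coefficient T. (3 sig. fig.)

E > V_b: inside the barrier k₂ = √(2m(E − V_b))/ℏ = 1.265, k₂w = 2.833.
T = [1 + V_b² sin²(k₂w) / (4E(E − V_b))]⁻¹ = 1/1.057 = 0.946.

T = 0.946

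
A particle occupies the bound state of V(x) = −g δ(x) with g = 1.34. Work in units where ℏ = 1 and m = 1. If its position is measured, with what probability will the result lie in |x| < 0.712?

The normalised bound state is ψ = √κ e^{−κ|x|} with κ = mg/ℏ² = 1.340.
P(|x| < d) = ∫_{−d}^{d} κ e^{−2κ|x|} dx = 1 − e^{−2κd} = 1 − e^{−1.908} = 0.8516.

P = 0.852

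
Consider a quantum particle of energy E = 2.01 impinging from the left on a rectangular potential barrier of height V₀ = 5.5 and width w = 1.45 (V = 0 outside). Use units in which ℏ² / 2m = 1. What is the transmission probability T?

E < V₀: inside the barrier ψ ∝ e^{±κx} with κ = √(2m(V₀ − E))/ℏ = 1.868.
κw = 2.709, sinh(κw) = 7.472.
The exact tunnelling result is T⁻¹ = 1 + V₀² sinh²(κw) / [4E(V₀ − E)] = 61.20, so T = 0.0163.

T = 0.0163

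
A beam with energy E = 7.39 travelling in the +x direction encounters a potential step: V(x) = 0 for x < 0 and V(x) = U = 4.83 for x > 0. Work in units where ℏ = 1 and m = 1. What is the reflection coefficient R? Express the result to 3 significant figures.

The wavenumbers are k₁ = √(2mE)/ℏ = 3.844 on the left and k₂ = √(2m(E − U))/ℏ = 2.263 on the right.
Continuity of ψ and ψ′ at the step yields the reflection amplitude r = (k₁ − k₂)/(k₁ + k₂) = 0.2590; thus R = |r|² = 0.06708, T = 0.9329.

R = 0.0671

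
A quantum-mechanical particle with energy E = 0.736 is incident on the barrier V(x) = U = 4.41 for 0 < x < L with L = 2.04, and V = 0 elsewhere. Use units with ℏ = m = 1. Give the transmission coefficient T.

E < U: inside the barrier ψ ∝ e^{±κx} with κ = √(2m(U − E))/ℏ = 2.711.
κL = 5.530, sinh(κL) = 126.1.
The exact tunnelling result is T⁻¹ = 1 + U² sinh²(κL) / [4E(U − E)] = 28570, so T = 0.0000350.

T = 0.0000350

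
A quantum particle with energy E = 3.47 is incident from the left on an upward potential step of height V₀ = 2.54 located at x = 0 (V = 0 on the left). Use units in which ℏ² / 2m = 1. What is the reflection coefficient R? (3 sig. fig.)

The wavenumbers are k₁ = √(2mE)/ℏ = 1.863 on the left and k₂ = √(2m(E − V₀))/ℏ = 0.9644 on the right.
Continuity of ψ and ψ′ at the step yields the reflection amplitude r = (k₁ − k₂)/(k₁ + k₂) = 0.3178; thus R = |r|² = 0.1010, T = 0.8990.

R = 0.101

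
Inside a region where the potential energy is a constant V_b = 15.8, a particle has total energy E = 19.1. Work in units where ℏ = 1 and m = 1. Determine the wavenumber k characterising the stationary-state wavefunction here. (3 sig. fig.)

With E > V_b the solution is oscillatory, ψ ∝ e^{±ikx} with k = √(2m(E − V_b))/ℏ.
k = √(2 × 1 × 3.3) = 2.569.

k = 2.57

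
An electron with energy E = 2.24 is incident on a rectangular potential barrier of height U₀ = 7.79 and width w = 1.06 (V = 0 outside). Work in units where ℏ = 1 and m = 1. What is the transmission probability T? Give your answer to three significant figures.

T = 0.00280

Since E < U₀ the interior solution is evanescent with decay constant κ = √(2m(U₀ − E))/ℏ = 3.332.
κw = 3.532, sinh(κw) = 17.07.
Matching ψ, ψ′ at both faces gives T = [1 + U₀² sinh²(κw) / (4E(U₀ − E))]⁻¹ = 1/356.8 = 0.00280.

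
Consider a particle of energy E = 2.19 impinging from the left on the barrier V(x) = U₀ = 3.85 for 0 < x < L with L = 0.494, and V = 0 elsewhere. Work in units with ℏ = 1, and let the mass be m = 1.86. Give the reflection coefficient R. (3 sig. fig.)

R = 0.713

Since E < U₀ the interior solution is evanescent with decay constant κ = √(2m(U₀ − E))/ℏ = 2.485.
κL = 1.228, sinh(κL) = 1.560.
The exact tunnelling result is T⁻¹ = 1 + U₀² sinh²(κL) / [4E(U₀ − E)] = 3.481, so T = 0.287.
R = 1 − T = 0.713.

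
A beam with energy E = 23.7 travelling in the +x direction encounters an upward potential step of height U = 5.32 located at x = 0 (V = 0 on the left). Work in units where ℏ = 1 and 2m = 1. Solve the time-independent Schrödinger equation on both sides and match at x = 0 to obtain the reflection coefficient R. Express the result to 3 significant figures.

R = 0.00403

On each side the TISE gives plane waves with k = √(2m(E − V))/ℏ: k₁ = √(2·½·23.7) = 4.868, k₂ = √(2·½·18.38) = 4.287.
Matching ψ and ψ′ at x = 0 gives r = (k₁ − k₂)/(k₁ + k₂), so R = r² = 0.004028 and T = 1 − R = 0.9960.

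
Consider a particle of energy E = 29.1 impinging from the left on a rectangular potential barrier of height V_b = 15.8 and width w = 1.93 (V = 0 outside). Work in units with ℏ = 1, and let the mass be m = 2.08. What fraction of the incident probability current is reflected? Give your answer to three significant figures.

R = 0.133

E > V_b: inside the barrier k₂ = √(2m(E − V_b))/ℏ = 7.438, k₂w = 14.36.
Matching at both interfaces gives T⁻¹ = 1 + V_b² sin²(k₂w) / [4E(E − V_b)] = 1.154, hence T = 0.867.
R = 1 − T = 0.133.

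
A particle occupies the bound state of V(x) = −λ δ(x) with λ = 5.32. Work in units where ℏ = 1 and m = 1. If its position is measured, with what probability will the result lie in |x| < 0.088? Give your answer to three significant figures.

P = 0.608

The normalised bound state is ψ = √κ e^{−κ|x|} with κ = mλ/ℏ² = 5.320.
P(|x| < d) = ∫_{−d}^{d} κ e^{−2κ|x|} dx = 1 − e^{−2κd} = 1 − e^{−0.9363} = 0.6079.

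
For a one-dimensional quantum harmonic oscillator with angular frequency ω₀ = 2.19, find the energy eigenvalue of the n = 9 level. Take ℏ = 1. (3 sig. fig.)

Using E_n = (n + ½)ℏω₀: E_9 = 9.5 × 2.19 = 20.81.

E = 20.8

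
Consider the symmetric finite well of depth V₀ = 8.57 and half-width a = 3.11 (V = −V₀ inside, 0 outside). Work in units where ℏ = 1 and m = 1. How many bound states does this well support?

Define the well-strength parameter z₀ = (a/ℏ)√(2mV₀) = 3.11 × √(2·1·8.57) = 12.88.
The even/odd transcendental equations gain one root per π/2 in z₀, giving N = 1 + ⌊2z₀/π⌋ = 1 + ⌊8.197⌋ = 9.

N = 9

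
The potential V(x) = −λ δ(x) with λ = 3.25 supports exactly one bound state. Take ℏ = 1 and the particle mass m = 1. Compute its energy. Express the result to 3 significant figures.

E = -5.28

The bound state is ψ(x) = √κ e^{−κ|x|}. The derivative jump ψ'(0⁺) − ψ'(0⁻) = −(2mλ/ℏ²)ψ(0) fixes κ = mλ/ℏ² = 3.250.
Then E = −ℏ²κ²/(2m) = −mλ²/(2ℏ²) = -5.281.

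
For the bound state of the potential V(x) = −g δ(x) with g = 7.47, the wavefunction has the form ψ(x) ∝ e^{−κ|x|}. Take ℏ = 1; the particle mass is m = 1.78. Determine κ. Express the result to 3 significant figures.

κ = 13.3

Integrate −(ℏ²/2m)ψ'' − gδ(x)ψ = Eψ from −ε to +ε: the ψ'' term gives ψ'(0⁺) − ψ'(0⁻) and the δ term gives −(2mg/ℏ²)ψ(0).
With ψ ∝ e^{−κ|x|} this yields −2κ = −2mg/ℏ², so κ = mg/ℏ² = 13.30.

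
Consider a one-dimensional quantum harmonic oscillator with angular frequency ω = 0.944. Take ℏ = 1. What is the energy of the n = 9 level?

Using E_n = (n + ½)ℏω: E_9 = 9.5 × 0.944 = 8.968.

E = 8.97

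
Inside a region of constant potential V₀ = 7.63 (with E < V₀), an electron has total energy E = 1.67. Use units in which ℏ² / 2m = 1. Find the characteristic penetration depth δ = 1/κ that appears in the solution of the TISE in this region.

Since E < V₀ the TISE in this region is ψ'' = κ²ψ with κ = √(2m(V₀ − E))/ℏ.
κ = √(2 × 0.5 × 5.96) = 2.441. The penetration depth is δ = 1/κ = 0.410.

δ = 0.410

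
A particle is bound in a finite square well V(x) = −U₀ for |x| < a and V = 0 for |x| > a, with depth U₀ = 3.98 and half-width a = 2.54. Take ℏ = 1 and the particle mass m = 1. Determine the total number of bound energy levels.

N = 5

The dimensionless depth is z₀ = a√(2mU₀)/ℏ = 2.54 × √(7.960) = 7.166.
A new bound state (alternating even/odd) appears each time z₀ passes a multiple of π/2, so N = ⌊2z₀/π⌋ + 1 = ⌊4.562⌋ + 1 = 5.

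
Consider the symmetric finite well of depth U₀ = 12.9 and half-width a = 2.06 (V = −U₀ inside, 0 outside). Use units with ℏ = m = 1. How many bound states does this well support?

N = 7

The dimensionless depth is z₀ = a√(2mU₀)/ℏ = 2.06 × √(25.80) = 10.46.
A new bound state (alternating even/odd) appears each time z₀ passes a multiple of π/2, so N = ⌊2z₀/π⌋ + 1 = ⌊6.661⌋ + 1 = 7.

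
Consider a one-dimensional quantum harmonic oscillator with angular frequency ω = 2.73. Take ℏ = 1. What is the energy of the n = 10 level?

The oscillator eigenvalues are E_n = ℏω(n + ½), so E_10 = 2.73 × 10.5 = 28.67.

E = 28.7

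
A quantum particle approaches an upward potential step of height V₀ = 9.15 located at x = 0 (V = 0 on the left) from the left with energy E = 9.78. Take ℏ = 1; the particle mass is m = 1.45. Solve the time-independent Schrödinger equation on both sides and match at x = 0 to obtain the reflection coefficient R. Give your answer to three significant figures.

On each side the TISE gives plane waves with k = √(2m(E − V))/ℏ: k₁ = √(2·1.45·9.78) = 5.326, k₂ = √(2·1.45·0.63) = 1.352.
Matching ψ and ψ′ at x = 0 gives r = (k₁ − k₂)/(k₁ + k₂), so R = r² = 0.3542 and T = 1 − R = 0.6458.

R = 0.354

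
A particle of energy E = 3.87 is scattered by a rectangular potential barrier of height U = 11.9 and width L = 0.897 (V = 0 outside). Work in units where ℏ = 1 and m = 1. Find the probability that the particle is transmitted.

T = 0.00265

E < U: inside the barrier ψ ∝ e^{±κx} with κ = √(2m(U − E))/ℏ = 4.007.
κL = 3.595, sinh(κL) = 18.19.
Matching ψ, ψ′ at both faces gives T = [1 + U² sinh²(κL) / (4E(U − E))]⁻¹ = 1/377.9 = 0.00265.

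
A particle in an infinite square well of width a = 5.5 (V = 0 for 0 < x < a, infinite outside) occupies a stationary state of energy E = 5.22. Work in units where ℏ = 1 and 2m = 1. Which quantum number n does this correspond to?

n = 4

For an infinite well E_n = n²π²ℏ²/(2ma²), so n = (a/πℏ)√(2mE).
n = (5.5/π) × √(2 × 0.5 × 5.22) = 4.000 → n = 4.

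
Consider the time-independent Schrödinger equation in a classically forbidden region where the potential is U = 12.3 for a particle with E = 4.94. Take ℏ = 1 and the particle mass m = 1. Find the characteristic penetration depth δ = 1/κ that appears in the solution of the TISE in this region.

δ = 0.261

Since E < U the TISE in this region is ψ'' = κ²ψ with κ = √(2m(U − E))/ℏ.
κ = √(2 × 1 × 7.36) = 3.837. The penetration depth is δ = 1/κ = 0.261.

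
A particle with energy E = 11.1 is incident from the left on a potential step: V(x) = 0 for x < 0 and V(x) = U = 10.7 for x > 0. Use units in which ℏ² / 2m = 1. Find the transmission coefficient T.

T = 0.536

On each side the TISE gives plane waves with k = √(2m(E − V))/ℏ: k₁ = √(2·½·11.1) = 3.332, k₂ = √(2·½·0.4) = 0.6325.
Matching ψ and ψ′ at x = 0 gives r = (k₁ − k₂)/(k₁ + k₂), so R = r² = 0.4636 and T = 1 − R = 0.5364.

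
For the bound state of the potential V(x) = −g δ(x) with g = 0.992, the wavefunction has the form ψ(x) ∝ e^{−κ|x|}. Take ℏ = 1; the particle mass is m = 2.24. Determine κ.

Integrate −(ℏ²/2m)ψ'' − gδ(x)ψ = Eψ from −ε to +ε: the ψ'' term gives ψ'(0⁺) − ψ'(0⁻) and the δ term gives −(2mg/ℏ²)ψ(0).
With ψ ∝ e^{−κ|x|} this yields −2κ = −2mg/ℏ², so κ = mg/ℏ² = 2.222.

κ = 2.22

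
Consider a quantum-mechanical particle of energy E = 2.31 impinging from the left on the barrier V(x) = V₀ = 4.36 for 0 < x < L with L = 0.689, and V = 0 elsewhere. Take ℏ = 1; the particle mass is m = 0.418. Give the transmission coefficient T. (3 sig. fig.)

T = 0.485

Since E < V₀ the interior solution is evanescent with decay constant κ = √(2m(V₀ − E))/ℏ = 1.309.
κL = 0.9020, sinh(κL) = 1.029.
The exact tunnelling result is T⁻¹ = 1 + V₀² sinh²(κL) / [4E(V₀ − E)] = 2.063, so T = 0.485.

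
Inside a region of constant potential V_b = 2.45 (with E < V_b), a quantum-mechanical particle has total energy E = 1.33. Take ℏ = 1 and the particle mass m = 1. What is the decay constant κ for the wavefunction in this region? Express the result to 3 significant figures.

Since E < V_b the TISE in this region is ψ'' = κ²ψ with κ = √(2m(V_b − E))/ℏ.
κ = √(2 × 1 × 1.12) = 1.497.

κ = 1.50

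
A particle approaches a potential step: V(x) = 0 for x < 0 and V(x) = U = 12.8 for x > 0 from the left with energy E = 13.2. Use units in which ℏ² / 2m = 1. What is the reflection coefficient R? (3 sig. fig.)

R = 0.495

On each side the TISE gives plane waves with k = √(2m(E − V))/ℏ: k₁ = √(2·½·13.2) = 3.633, k₂ = √(2·½·0.4) = 0.6325.
Matching ψ and ψ′ at x = 0 gives r = (k₁ − k₂)/(k₁ + k₂), so R = r² = 0.4949 and T = 1 − R = 0.5051.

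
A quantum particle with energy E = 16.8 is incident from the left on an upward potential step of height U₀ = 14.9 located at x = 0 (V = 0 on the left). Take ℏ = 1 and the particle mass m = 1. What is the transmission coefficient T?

The wavenumbers are k₁ = √(2mE)/ℏ = 5.797 on the left and k₂ = √(2m(E − U₀))/ℏ = 1.949 on the right.
Continuity of ψ and ψ′ at the step yields the reflection amplitude r = (k₁ − k₂)/(k₁ + k₂) = 0.4967; thus R = |r|² = 0.2467, T = 0.7533.

T = 0.753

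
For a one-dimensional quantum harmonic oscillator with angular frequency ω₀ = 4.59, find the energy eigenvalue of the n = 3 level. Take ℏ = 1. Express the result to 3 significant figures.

E = 16.1

Using E_n = (n + ½)ℏω₀: E_3 = 3.5 × 4.59 = 16.07.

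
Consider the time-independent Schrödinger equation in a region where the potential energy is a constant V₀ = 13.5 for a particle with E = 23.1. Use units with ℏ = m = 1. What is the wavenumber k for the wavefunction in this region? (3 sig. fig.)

With E > V₀ the solution is oscillatory, ψ ∝ e^{±ikx} with k = √(2m(E − V₀))/ℏ.
k = √(2 × 1 × 9.6) = 4.382.

k = 4.38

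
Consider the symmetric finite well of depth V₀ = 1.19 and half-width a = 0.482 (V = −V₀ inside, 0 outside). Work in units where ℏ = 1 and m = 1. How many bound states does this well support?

The dimensionless depth is z₀ = a√(2mV₀)/ℏ = 0.482 × √(2.380) = 0.7436.
A new bound state (alternating even/odd) appears each time z₀ passes a multiple of π/2, so N = ⌊2z₀/π⌋ + 1 = ⌊0.4734⌋ + 1 = 1.

N = 1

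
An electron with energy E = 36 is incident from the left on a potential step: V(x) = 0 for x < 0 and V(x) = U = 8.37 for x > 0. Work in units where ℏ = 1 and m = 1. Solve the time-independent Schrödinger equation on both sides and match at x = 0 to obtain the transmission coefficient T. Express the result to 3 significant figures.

On each side the TISE gives plane waves with k = √(2m(E − V))/ℏ: k₁ = √(2·1·36) = 8.485, k₂ = √(2·1·27.63) = 7.434.
Continuity of ψ and ψ′ at the step yields the reflection amplitude r = (k₁ − k₂)/(k₁ + k₂) = 0.06606; thus R = |r|² = 0.004364, T = 0.9956.

T = 0.996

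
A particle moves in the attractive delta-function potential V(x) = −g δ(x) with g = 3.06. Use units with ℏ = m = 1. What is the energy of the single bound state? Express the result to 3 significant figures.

For x ≠ 0 the bound state is ψ ∝ e^{−κ|x|}; integrating the TISE across the delta gives the cusp condition 2κ = 2mg/ℏ², so κ = 3.060.
Then E = −ℏ²κ²/(2m) = −mg²/(2ℏ²) = -4.682.

E = -4.68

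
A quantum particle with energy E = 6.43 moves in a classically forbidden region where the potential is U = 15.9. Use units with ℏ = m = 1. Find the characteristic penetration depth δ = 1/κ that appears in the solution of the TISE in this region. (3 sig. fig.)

Since E < U the TISE in this region is ψ'' = κ²ψ with κ = √(2m(U − E))/ℏ.
κ = √(2 × 1 × 9.47) = 4.352. The penetration depth is δ = 1/κ = 0.230.

δ = 0.230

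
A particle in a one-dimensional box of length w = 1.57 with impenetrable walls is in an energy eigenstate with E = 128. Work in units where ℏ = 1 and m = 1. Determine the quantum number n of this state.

n = 8

From E_n = n²π²ℏ²/(2mw²) invert to n = √(2mw²E)/(πℏ).
n = (1.57/π) × √(2 × 1 × 128) = 7.996 → n = 8.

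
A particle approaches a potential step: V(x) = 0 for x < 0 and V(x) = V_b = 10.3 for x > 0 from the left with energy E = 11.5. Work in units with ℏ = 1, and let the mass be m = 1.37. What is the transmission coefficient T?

T = 0.738

The wavenumbers are k₁ = √(2mE)/ℏ = 5.613 on the left and k₂ = √(2m(E − V_b))/ℏ = 1.813 on the right.
Continuity of ψ and ψ′ at the step yields the reflection amplitude r = (k₁ − k₂)/(k₁ + k₂) = 0.5117; thus R = |r|² = 0.2618, T = 0.7382.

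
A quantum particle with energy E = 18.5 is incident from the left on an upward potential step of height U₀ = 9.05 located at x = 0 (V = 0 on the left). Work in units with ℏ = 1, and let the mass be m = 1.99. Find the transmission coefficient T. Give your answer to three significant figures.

T = 0.972

The wavenumbers are k₁ = √(2mE)/ℏ = 8.581 on the left and k₂ = √(2m(E − U₀))/ℏ = 6.133 on the right.
Matching ψ and ψ′ at x = 0 gives r = (k₁ − k₂)/(k₁ + k₂), so R = r² = 0.02768 and T = 1 − R = 0.9723.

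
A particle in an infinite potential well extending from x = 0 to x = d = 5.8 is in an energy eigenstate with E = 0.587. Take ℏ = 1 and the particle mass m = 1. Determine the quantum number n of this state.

n = 2

For an infinite well E_n = n²π²ℏ²/(2md²), so n = (d/πℏ)√(2mE).
n = (5.8/π) × √(2 × 1 × 0.587) = 2.000 → n = 2.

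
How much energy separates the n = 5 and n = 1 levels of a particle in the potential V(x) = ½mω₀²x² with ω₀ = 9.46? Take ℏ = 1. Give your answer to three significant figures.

E_n = ℏω₀(n + ½), so ΔE = (5 − 1) ℏω₀ = 4 × 9.46 = 37.84.

ΔE = 37.8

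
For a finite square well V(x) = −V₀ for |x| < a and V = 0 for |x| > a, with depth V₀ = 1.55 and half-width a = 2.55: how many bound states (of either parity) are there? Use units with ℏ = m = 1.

N = 3

Define the well-strength parameter z₀ = (a/ℏ)√(2mV₀) = 2.55 × √(2·1·1.55) = 4.490.
A new bound state (alternating even/odd) appears each time z₀ passes a multiple of π/2, so N = ⌊2z₀/π⌋ + 1 = ⌊2.858⌋ + 1 = 3.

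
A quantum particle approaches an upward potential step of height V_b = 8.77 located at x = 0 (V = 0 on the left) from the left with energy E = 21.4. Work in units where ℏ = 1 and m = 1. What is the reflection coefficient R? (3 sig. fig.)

R = 0.0172

On each side the TISE gives plane waves with k = √(2m(E − V))/ℏ: k₁ = √(2·1·21.4) = 6.542, k₂ = √(2·1·12.63) = 5.026.
Continuity of ψ and ψ′ at the step yields the reflection amplitude r = (k₁ − k₂)/(k₁ + k₂) = 0.1311; thus R = |r|² = 0.01718, T = 0.9828.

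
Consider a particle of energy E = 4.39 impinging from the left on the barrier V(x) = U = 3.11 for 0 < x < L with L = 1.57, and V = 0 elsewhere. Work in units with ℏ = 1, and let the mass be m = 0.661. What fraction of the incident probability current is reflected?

E > U: inside the barrier k₂ = √(2m(E − U))/ℏ = 1.301, k₂L = 2.042.
Matching at both interfaces gives T⁻¹ = 1 + U² sin²(k₂L) / [4E(E − U)] = 1.342, hence T = 0.745.
R = 1 − T = 0.255.

R = 0.255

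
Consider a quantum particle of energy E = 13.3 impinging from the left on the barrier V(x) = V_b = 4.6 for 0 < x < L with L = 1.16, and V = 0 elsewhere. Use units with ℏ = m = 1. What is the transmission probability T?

E > V_b: inside the barrier k₂ = √(2m(E − V_b))/ℏ = 4.171, k₂L = 4.839.
Matching at both interfaces gives T⁻¹ = 1 + V_b² sin²(k₂L) / [4E(E − V_b)] = 1.045, hence T = 0.957.

T = 0.957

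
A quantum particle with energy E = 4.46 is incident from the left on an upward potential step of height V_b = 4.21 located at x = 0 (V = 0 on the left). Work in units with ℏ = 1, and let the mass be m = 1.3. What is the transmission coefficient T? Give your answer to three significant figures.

T = 0.619

The wavenumbers are k₁ = √(2mE)/ℏ = 3.405 on the left and k₂ = √(2m(E − V_b))/ℏ = 0.8062 on the right.
Continuity of ψ and ψ′ at the step yields the reflection amplitude r = (k₁ − k₂)/(k₁ + k₂) = 0.6171; thus R = |r|² = 0.3809, T = 0.6191.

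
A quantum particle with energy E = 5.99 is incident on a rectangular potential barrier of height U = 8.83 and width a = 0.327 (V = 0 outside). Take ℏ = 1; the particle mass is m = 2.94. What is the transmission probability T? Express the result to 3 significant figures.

Since E < U the interior solution is evanescent with decay constant κ = √(2m(U − E))/ℏ = 4.086.
κa = 1.336, sinh(κa) = 1.771.
Matching ψ, ψ′ at both faces gives T = [1 + U² sinh²(κa) / (4E(U − E))]⁻¹ = 1/4.594 = 0.218.

T = 0.218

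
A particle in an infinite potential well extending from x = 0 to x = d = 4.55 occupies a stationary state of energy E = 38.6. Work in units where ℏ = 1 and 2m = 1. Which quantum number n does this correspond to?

n = 9

From E_n = n²π²ℏ²/(2md²) invert to n = √(2md²E)/(πℏ).
n = (4.55/π) × √(2 × 0.5 × 38.6) = 8.998 → n = 9.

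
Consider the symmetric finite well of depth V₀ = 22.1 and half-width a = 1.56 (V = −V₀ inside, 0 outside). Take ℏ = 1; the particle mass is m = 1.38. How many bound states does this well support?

Define the well-strength parameter z₀ = (a/ℏ)√(2mV₀) = 1.56 × √(2·1.38·22.1) = 12.18.
A new bound state (alternating even/odd) appears each time z₀ passes a multiple of π/2, so N = ⌊2z₀/π⌋ + 1 = ⌊7.756⌋ + 1 = 8.

N = 8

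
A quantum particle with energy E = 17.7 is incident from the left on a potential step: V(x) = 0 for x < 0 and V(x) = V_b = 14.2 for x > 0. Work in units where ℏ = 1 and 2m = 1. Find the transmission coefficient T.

The wavenumbers are k₁ = √(2mE)/ℏ = 4.207 on the left and k₂ = √(2m(E − V_b))/ℏ = 1.871 on the right.
Matching ψ and ψ′ at x = 0 gives r = (k₁ − k₂)/(k₁ + k₂), so R = r² = 0.1478 and T = 1 − R = 0.8522.

T = 0.852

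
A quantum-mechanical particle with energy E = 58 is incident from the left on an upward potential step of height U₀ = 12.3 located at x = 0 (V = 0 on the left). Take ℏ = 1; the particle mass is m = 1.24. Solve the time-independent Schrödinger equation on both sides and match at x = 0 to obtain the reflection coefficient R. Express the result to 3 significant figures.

R = 0.00354

On each side the TISE gives plane waves with k = √(2m(E − V))/ℏ: k₁ = √(2·1.24·58) = 11.99, k₂ = √(2·1.24·45.7) = 10.65.
Matching ψ and ψ′ at x = 0 gives r = (k₁ − k₂)/(k₁ + k₂), so R = r² = 0.003542 and T = 1 − R = 0.9965.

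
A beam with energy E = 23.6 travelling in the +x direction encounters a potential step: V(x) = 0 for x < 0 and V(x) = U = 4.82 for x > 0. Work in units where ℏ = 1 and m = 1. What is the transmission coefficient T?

T = 0.997

The wavenumbers are k₁ = √(2mE)/ℏ = 6.870 on the left and k₂ = √(2m(E − U))/ℏ = 6.129 on the right.
Matching ψ and ψ′ at x = 0 gives r = (k₁ − k₂)/(k₁ + k₂), so R = r² = 0.003255 and T = 1 − R = 0.9967.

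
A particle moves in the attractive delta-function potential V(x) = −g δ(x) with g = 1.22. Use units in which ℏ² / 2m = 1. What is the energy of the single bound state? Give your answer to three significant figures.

E = -0.372

For x ≠ 0 the bound state is ψ ∝ e^{−κ|x|}; integrating the TISE across the delta gives the cusp condition 2κ = 2mg/ℏ², so κ = 0.6100.
Then E = −ℏ²κ²/(2m) = −mg²/(2ℏ²) = -0.3721.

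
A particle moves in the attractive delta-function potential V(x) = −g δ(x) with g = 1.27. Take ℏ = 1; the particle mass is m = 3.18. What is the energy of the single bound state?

The bound state is ψ(x) = √κ e^{−κ|x|}. The derivative jump ψ'(0⁺) − ψ'(0⁻) = −(2mg/ℏ²)ψ(0) fixes κ = mg/ℏ² = 4.039.
Then E = −ℏ²κ²/(2m) = −mg²/(2ℏ²) = -2.565.

E = -2.56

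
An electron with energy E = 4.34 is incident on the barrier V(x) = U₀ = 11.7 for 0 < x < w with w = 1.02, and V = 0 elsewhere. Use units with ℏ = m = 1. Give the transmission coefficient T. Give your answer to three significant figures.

T = 0.00149

Since E < U₀ the interior solution is evanescent with decay constant κ = √(2m(U₀ − E))/ℏ = 3.837.
κw = 3.913, sinh(κw) = 25.02.
Matching ψ, ψ′ at both faces gives T = [1 + U₀² sinh²(κw) / (4E(U₀ − E))]⁻¹ = 1/671.9 = 0.00149.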